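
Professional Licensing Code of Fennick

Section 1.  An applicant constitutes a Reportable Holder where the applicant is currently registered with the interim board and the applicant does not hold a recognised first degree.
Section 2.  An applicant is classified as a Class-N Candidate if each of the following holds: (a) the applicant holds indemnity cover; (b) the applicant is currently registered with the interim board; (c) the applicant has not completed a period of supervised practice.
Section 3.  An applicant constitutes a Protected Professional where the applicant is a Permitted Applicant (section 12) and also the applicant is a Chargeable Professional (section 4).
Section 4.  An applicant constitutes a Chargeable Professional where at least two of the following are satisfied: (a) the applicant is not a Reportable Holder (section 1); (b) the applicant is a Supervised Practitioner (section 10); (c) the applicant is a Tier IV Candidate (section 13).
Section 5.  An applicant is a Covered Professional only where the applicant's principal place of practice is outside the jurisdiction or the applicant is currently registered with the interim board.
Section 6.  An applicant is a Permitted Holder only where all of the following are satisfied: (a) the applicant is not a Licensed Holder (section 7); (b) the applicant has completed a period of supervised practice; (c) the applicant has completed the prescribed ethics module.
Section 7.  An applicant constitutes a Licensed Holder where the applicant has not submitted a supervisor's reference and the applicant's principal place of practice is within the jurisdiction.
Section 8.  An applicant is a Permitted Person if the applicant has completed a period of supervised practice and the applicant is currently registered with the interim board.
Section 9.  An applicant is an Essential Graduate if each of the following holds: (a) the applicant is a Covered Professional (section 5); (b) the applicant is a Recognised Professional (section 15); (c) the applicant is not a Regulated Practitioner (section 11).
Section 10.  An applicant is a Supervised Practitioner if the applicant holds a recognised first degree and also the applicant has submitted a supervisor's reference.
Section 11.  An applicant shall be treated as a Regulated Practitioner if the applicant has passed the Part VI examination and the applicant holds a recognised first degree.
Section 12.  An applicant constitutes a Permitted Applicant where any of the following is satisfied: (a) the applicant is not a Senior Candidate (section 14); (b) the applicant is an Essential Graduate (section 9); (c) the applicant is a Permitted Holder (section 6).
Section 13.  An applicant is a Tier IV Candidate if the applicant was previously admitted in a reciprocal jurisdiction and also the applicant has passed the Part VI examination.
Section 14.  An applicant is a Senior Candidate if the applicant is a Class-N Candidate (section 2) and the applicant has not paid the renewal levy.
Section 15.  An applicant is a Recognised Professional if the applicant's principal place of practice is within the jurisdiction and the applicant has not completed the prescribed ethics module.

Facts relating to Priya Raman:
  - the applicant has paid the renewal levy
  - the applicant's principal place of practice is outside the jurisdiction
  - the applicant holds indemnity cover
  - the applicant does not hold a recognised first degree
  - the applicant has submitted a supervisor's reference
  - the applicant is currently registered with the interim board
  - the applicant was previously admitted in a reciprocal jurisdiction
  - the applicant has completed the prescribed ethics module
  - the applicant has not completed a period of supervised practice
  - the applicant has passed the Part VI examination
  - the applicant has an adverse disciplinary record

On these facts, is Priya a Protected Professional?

section 2 — Class-N Candidate: [the applicant holds indemnity cover? yes] AND [the applicant is currently registered with the interim board? yes] AND [the applicant has not completed a period of supervised practice? yes] → satisfied.
section 14 — Senior Candidate: [Class-N Candidate (section 2)? yes] AND [the applicant has not paid the renewal levy? no] → not satisfied.
section 5 — Covered Professional: [the applicant's principal place of practice is outside the jurisdiction? yes] OR [the applicant is currently registered with the interim board? yes] → satisfied.
section 15 — Recognised Professional: [the applicant's principal place of practice is within the jurisdiction? no] AND [the applicant has not completed the prescribed ethics module? no] → not satisfied.
section 11 — Regulated Practitioner: [the applicant has passed the Part VI examination? yes] AND [the applicant holds a recognised first degree? no] → not satisfied.
section 9 — Essential Graduate: [Covered Professional (section 5)? yes] AND [Recognised Professional (section 15)? no] AND [not a Regulated Practitioner (section 11)? yes] → not satisfied.
section 7 — Licensed Holder: [the applicant has not submitted a supervisor's reference? no] AND [the applicant's principal place of practice is within the jurisdiction? no] → not satisfied.
section 6 — Permitted Holder: [not a Licensed Holder (section 7)? yes] AND [the applicant has completed a period of supervised practice? no] AND [the applicant has completed the prescribed ethics module? yes] → not satisfied.
section 12 — Permitted Applicant: [not a Senior Candidate (section 14)? yes] OR [Essential Graduate (section 9)? no] OR [Permitted Holder (section 6)? no] → satisfied.
section 1 — Reportable Holder: [the applicant is currently registered with the interim board? yes] AND [the applicant does not hold a recognised first degree? yes] → satisfied.
section 10 — Supervised Practitioner: [the applicant holds a recognised first degree? no] AND [the applicant has submitted a supervisor's reference? yes] → not satisfied.
section 13 — Tier IV Candidate: [the applicant was previously admitted in a reciprocal jurisdiction? yes] AND [the applicant has passed the Part VI examination? yes] → satisfied.
section 4 — Chargeable Professional: not a Reportable Holder (section 1)? no; Supervised Practitioner (section 10)? no; Tier IV Candidate (section 13)? yes — 1 of 3 hold (need ≥2) → not satisfied.
section 3 — Protected Professional: [Permitted Applicant (section 12)? yes] AND [Chargeable Professional (section 4)? no] → not satisfied.

No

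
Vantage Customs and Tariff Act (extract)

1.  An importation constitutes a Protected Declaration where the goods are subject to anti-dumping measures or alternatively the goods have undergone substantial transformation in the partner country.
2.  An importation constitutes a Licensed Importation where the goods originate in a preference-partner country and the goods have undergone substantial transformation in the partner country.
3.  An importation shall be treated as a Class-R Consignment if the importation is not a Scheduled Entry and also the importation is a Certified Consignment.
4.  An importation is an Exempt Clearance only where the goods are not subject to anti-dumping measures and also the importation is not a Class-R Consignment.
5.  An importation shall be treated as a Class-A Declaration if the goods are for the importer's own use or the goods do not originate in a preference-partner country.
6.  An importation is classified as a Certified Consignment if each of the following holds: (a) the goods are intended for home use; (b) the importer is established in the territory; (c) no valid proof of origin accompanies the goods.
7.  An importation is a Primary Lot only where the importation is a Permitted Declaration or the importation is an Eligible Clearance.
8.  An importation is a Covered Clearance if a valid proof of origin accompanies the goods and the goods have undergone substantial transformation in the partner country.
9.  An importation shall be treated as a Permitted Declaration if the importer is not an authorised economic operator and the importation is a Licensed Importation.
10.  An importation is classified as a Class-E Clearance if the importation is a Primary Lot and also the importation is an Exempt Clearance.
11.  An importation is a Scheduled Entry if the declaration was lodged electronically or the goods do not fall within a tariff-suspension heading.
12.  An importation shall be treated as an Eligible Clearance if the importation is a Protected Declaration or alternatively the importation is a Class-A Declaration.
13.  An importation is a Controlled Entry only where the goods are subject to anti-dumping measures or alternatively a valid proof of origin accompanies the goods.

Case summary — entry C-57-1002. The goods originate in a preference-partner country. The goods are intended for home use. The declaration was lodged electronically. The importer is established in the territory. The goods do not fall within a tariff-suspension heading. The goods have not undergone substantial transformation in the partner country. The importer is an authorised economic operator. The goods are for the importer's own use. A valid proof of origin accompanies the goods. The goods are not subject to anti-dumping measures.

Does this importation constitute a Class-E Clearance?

Yes

paragraph 2 — Licensed Importation: [the goods originate in a preference-partner country? yes] AND [the goods have undergone substantial transformation in the partner country? no] → not satisfied.
paragraph 9 — Permitted Declaration: [the importer is not an authorised economic operator? no] AND [Licensed Importation (paragraph 2)? no] → not satisfied.
paragraph 1 — Protected Declaration: [the goods are subject to anti-dumping measures? no] OR [the goods have undergone substantial transformation in the partner country? no] → not satisfied.
paragraph 5 — Class-A Declaration: [the goods are for the importer's own use? yes] OR [the goods do not originate in a preference-partner country? no] → satisfied.
paragraph 12 — Eligible Clearance: [Protected Declaration (paragraph 1)? no] OR [Class-A Declaration (paragraph 5)? yes] → satisfied.
paragraph 7 — Primary Lot: [Permitted Declaration (paragraph 9)? no] OR [Eligible Clearance (paragraph 12)? yes] → satisfied.
paragraph 11 — Scheduled Entry: [the declaration was lodged electronically? yes] OR [the goods do not fall within a tariff-suspension heading? yes] → satisfied.
paragraph 6 — Certified Consignment: [the goods are intended for home use? yes] AND [the importer is established in the territory? yes] AND [no valid proof of origin accompanies the goods? no] → not satisfied.
paragraph 3 — Class-R Consignment: [not a Scheduled Entry (paragraph 11)? no] AND [Certified Consignment (paragraph 6)? no] → not satisfied.
paragraph 4 — Exempt Clearance: [the goods are not subject to anti-dumping measures? yes] AND [not a Class-R Consignment (paragraph 3)? yes] → satisfied.
paragraph 10 — Class-E Clearance: [Primary Lot (paragraph 7)? yes] AND [Exempt Clearance (paragraph 4)? yes] → satisfied.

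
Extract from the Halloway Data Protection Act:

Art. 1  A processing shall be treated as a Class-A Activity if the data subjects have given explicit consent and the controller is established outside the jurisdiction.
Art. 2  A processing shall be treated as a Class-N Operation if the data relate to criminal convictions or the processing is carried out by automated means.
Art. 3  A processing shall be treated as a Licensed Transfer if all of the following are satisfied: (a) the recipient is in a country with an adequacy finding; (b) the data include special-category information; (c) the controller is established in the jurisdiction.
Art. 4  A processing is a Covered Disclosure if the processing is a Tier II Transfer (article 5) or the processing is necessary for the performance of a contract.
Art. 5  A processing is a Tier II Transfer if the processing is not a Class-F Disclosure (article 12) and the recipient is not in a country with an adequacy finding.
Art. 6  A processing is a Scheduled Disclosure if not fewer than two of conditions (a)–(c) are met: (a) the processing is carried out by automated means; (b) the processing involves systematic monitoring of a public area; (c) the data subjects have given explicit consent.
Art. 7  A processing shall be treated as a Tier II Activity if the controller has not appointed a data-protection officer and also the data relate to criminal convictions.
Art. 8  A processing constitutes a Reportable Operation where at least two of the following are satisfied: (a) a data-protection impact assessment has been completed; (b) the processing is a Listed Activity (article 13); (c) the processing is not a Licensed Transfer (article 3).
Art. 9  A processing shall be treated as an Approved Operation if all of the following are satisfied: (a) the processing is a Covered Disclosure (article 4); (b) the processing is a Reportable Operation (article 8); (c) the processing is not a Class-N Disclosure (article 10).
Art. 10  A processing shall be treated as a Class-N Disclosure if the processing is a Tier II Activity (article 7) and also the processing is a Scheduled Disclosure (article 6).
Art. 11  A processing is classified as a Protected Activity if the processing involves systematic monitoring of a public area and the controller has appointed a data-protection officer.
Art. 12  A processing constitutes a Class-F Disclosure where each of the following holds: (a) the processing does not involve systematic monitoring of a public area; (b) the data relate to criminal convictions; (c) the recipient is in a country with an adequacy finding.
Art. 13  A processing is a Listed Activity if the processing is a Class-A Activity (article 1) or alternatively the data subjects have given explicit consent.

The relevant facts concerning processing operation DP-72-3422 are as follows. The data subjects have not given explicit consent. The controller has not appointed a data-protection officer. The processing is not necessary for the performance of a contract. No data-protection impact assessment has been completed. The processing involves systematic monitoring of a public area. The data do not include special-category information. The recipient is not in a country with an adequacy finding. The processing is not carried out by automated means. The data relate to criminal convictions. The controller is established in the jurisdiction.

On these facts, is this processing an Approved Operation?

article 12 — Class-F Disclosure: [the processing does not involve systematic monitoring of a public area? no] AND [the data relate to criminal convictions? yes] AND [the recipient is in a country with an adequacy finding? no] → not satisfied.
article 5 — Tier II Transfer: [not a Class-F Disclosure (article 12)? yes] AND [the recipient is not in a country with an adequacy finding? yes] → satisfied.
article 4 — Covered Disclosure: [Tier II Transfer (article 5)? yes] OR [the processing is necessary for the performance of a contract? no] → satisfied.
article 1 — Class-A Activity: [the data subjects have given explicit consent? no] AND [the controller is established outside the jurisdiction? no] → not satisfied.
article 13 — Listed Activity: [Class-A Activity (article 1)? no] OR [the data subjects have given explicit consent? no] → not satisfied.
article 3 — Licensed Transfer: [the recipient is in a country with an adequacy finding? no] AND [the data include special-category information? no] AND [the controller is established in the jurisdiction? yes] → not satisfied.
article 8 — Reportable Operation: a data-protection impact assessment has been completed? no; Listed Activity (article 13)? no; not a Licensed Transfer (article 3)? yes — 1 of 3 hold (need ≥2) → not satisfied.
article 7 — Tier II Activity: [the controller has not appointed a data-protection officer? yes] AND [the data relate to criminal convictions? yes] → satisfied.
article 6 — Scheduled Disclosure: the processing is carried out by automated means? no; the processing involves systematic monitoring of a public area? yes; the data subjects have given explicit consent? no — 1 of 3 hold (need ≥2) → not satisfied.
article 10 — Class-N Disclosure: [Tier II Activity (article 7)? yes] AND [Scheduled Disclosure (article 6)? no] → not satisfied.
article 9 — Approved Operation: [Covered Disclosure (article 4)? yes] AND [Reportable Operation (article 8)? no] AND [not a Class-N Disclosure (article 10)? yes] → not satisfied.

No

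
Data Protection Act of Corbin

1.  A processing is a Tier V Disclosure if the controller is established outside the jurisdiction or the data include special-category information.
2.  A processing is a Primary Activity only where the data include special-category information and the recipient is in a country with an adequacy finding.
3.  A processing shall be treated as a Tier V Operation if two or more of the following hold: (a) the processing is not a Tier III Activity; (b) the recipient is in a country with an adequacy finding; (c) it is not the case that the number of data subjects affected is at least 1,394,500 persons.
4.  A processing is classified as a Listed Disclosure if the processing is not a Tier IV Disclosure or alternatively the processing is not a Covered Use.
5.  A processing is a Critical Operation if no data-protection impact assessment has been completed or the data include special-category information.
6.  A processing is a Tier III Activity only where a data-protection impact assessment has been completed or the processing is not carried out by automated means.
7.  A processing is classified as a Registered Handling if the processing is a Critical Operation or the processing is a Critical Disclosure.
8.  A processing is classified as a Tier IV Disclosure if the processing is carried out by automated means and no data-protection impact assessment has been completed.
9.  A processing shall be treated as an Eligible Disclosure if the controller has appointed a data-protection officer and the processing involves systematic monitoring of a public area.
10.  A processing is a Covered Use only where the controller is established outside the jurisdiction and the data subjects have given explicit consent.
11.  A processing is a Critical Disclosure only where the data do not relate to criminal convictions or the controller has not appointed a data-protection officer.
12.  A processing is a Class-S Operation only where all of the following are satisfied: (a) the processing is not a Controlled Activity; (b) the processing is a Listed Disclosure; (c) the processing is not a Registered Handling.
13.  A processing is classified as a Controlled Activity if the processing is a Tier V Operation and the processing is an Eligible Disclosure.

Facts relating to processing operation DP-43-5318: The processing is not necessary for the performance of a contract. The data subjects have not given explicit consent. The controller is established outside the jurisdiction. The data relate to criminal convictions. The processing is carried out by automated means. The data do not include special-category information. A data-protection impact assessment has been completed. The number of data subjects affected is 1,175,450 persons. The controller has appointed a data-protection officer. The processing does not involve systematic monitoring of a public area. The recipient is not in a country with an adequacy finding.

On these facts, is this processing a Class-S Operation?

paragraph 6 — Tier III Activity: [a data-protection impact assessment has been completed? yes] OR [the processing is not carried out by automated means? no] → satisfied.
paragraph 3 — Tier V Operation: not a Tier III Activity (paragraph 6)? no; the recipient is in a country with an adequacy finding? no; number of data subjects affected: 1,175,450 persons ≥ 1,394,500 persons? no, so negated condition yes — 1 of 3 hold (need ≥2) → not satisfied.
paragraph 9 — Eligible Disclosure: [the controller has appointed a data-protection officer? yes] AND [the processing involves systematic monitoring of a public area? no] → not satisfied.
paragraph 13 — Controlled Activity: [Tier V Operation (paragraph 3)? no] AND [Eligible Disclosure (paragraph 9)? no] → not satisfied.
paragraph 8 — Tier IV Disclosure: [the processing is carried out by automated means? yes] AND [no data-protection impact assessment has been completed? no] → not satisfied.
paragraph 10 — Covered Use: [the controller is established outside the jurisdiction? yes] AND [the data subjects have given explicit consent? no] → not satisfied.
paragraph 4 — Listed Disclosure: [not a Tier IV Disclosure (paragraph 8)? yes] OR [not a Covered Use (paragraph 10)? yes] → satisfied.
paragraph 5 — Critical Operation: [no data-protection impact assessment has been completed? no] OR [the data include special-category information? no] → not satisfied.
paragraph 11 — Critical Disclosure: [the data do not relate to criminal convictions? no] OR [the controller has not appointed a data-protection officer? no] → not satisfied.
paragraph 7 — Registered Handling: [Critical Operation (paragraph 5)? no] OR [Critical Disclosure (paragraph 11)? no] → not satisfied.
paragraph 12 — Class-S Operation: [not a Controlled Activity (paragraph 13)? yes] AND [Listed Disclosure (paragraph 4)? yes] AND [not a Registered Handling (paragraph 7)? yes] → satisfied.

Yes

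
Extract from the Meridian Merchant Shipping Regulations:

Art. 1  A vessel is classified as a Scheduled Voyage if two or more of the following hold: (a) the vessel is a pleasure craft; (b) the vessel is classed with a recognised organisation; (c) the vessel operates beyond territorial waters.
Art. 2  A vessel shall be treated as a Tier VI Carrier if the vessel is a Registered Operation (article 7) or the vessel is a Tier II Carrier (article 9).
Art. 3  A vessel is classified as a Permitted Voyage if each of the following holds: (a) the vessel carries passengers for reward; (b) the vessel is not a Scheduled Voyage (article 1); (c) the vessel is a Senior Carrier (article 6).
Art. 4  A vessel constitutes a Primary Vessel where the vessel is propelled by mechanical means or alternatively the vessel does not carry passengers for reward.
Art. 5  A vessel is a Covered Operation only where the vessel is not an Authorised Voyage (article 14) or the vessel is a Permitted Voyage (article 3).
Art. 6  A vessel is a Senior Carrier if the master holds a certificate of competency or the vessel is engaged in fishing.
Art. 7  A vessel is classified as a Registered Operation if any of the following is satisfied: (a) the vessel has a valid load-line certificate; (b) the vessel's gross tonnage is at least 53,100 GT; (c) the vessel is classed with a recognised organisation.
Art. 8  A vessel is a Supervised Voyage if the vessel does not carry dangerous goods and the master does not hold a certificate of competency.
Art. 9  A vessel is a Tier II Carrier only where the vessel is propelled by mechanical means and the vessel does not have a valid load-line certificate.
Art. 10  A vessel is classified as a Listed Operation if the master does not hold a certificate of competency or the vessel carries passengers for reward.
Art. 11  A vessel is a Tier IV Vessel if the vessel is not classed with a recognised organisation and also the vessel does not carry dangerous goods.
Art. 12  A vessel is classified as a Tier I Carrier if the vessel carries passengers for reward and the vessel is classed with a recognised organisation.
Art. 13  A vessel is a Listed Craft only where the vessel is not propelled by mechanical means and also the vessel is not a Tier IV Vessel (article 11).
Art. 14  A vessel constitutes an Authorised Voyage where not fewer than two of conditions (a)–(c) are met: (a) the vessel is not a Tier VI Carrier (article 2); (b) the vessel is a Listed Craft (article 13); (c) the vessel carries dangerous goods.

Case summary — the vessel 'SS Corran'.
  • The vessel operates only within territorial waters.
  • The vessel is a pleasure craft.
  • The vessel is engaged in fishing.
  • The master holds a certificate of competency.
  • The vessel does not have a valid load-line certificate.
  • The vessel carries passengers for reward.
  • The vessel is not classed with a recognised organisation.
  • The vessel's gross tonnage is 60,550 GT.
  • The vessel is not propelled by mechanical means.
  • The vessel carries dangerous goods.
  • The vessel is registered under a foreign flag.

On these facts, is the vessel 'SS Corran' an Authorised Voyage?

Yes

article 7 — Registered Operation: [the vessel has a valid load-line certificate? no] OR [vessel's gross tonnage: 60,550 GT ≥ 53,100 GT? yes] OR [the vessel is classed with a recognised organisation? no] → satisfied.
article 9 — Tier II Carrier: [the vessel is propelled by mechanical means? no] AND [the vessel does not have a valid load-line certificate? yes] → not satisfied.
article 2 — Tier VI Carrier: [Registered Operation (article 7)? yes] OR [Tier II Carrier (article 9)? no] → satisfied.
article 11 — Tier IV Vessel: [the vessel is not classed with a recognised organisation? yes] AND [the vessel does not carry dangerous goods? no] → not satisfied.
article 13 — Listed Craft: [the vessel is not propelled by mechanical means? yes] AND [not a Tier IV Vessel (article 11)? yes] → satisfied.
article 14 — Authorised Voyage: not a Tier VI Carrier (article 2)? no; Listed Craft (article 13)? yes; the vessel carries dangerous goods? yes — 2 of 3 hold (need ≥2) → satisfied.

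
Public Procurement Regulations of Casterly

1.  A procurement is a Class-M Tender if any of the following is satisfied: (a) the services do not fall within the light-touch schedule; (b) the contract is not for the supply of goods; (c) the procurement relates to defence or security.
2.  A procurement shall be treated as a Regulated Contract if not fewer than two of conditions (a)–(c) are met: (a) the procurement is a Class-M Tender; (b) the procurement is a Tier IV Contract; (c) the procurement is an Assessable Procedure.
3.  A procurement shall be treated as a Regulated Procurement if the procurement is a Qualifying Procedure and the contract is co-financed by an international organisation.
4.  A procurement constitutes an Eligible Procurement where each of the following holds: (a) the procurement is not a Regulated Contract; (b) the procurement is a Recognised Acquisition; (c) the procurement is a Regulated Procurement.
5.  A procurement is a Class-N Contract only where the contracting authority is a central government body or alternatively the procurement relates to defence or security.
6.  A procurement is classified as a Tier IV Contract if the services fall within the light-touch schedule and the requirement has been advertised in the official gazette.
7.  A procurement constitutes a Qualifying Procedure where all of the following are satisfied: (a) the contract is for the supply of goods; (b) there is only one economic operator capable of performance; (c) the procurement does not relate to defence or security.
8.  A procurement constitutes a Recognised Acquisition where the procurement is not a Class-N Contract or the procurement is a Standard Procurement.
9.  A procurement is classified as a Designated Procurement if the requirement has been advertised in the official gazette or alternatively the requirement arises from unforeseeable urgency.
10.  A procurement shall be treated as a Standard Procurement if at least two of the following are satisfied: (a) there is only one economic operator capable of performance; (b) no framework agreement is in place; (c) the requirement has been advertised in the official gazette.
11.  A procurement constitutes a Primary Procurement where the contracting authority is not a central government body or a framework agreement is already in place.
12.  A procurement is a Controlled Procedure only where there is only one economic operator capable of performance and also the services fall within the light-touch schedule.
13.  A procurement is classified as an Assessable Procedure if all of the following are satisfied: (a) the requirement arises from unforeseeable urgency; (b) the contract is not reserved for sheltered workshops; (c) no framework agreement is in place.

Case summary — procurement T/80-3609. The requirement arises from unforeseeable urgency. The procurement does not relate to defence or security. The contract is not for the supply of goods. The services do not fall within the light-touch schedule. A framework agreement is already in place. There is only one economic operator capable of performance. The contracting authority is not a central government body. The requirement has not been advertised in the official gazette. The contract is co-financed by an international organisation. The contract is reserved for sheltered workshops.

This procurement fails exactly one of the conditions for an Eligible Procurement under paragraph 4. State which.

Regulated Procurement

Under paragraph 1: the services do not fall within the light-touch schedule? yes; or the contract is not for the supply of goods? yes; or the procurement relates to defence or security? no. So the procurement is a Class-M Tender.
Under paragraph 6: the services fall within the light-touch schedule? no; and the requirement has been advertised in the official gazette? no. So the procurement is not a Tier IV Contract.
Under paragraph 13: the requirement arises from unforeseeable urgency? yes; and the contract is not reserved for sheltered workshops? no; and no framework agreement is in place? no. So the procurement is not an Assessable Procedure.
Under paragraph 2: Class-M Tender (paragraph 1)? yes; Tier IV Contract (paragraph 6)? no; Assessable Procedure (paragraph 13)? no — 1 of 3 hold (need ≥2) → not satisfied.
Under paragraph 5: the contracting authority is a central government body? no; or the procurement relates to defence or security? no. So the procurement is not a Class-N Contract.
Under paragraph 10: there is only one economic operator capable of performance? yes; no framework agreement is in place? no; the requirement has been advertised in the official gazette? no — 1 of 3 hold (need ≥2) → not satisfied.
Under paragraph 8: not a Class-N Contract (paragraph 5)? yes; or Standard Procurement (paragraph 10)? no. So the procurement is a Recognised Acquisition.
Under paragraph 7: the contract is for the supply of goods? no; and there is only one economic operator capable of performance? yes; and the procurement does not relate to defence or security? yes. So the procurement is not a Qualifying Procedure.
Under paragraph 3: Qualifying Procedure (paragraph 7)? no; and the contract is co-financed by an international organisation? yes. So the procurement is not a Regulated Procurement.
Under paragraph 4: not a Regulated Contract (paragraph 2)? yes; and Recognised Acquisition (paragraph 8)? yes; and Regulated Procurement (paragraph 3)? no. So the procurement is not an Eligible Procurement.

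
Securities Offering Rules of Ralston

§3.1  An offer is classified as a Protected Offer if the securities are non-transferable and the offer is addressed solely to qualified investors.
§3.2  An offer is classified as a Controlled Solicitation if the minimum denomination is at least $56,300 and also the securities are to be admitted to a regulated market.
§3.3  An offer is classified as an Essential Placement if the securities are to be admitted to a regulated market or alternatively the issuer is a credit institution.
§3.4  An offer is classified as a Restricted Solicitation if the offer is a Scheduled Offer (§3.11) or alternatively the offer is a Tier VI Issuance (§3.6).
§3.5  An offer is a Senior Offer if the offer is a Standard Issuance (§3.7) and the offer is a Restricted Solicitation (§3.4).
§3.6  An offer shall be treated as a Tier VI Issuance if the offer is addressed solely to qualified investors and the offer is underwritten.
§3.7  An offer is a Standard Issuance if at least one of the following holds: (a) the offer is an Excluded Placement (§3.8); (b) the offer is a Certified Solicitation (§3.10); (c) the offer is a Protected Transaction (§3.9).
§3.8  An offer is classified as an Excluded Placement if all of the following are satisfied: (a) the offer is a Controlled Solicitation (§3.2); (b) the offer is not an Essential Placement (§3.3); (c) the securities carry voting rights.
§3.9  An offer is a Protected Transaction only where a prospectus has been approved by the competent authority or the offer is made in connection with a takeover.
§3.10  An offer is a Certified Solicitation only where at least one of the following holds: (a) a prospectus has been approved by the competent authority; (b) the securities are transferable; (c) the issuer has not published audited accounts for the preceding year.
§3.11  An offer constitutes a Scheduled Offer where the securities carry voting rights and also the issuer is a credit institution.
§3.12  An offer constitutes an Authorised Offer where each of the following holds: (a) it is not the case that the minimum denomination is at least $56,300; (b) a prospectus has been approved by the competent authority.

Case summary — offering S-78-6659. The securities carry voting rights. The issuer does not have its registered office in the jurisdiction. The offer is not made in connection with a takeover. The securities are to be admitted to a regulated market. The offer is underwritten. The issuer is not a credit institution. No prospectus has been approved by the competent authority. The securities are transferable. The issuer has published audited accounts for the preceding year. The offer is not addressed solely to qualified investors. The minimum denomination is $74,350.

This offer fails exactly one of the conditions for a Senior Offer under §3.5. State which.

Restricted Solicitation

Under §3.2: minimum denomination: $74,350 ≥ $56,300? yes; and the securities are to be admitted to a regulated market? yes. So the offer is a Controlled Solicitation.
Under §3.3: the securities are to be admitted to a regulated market? yes; or the issuer is a credit institution? no. So the offer is an Essential Placement.
Under §3.8: Controlled Solicitation (§3.2)? yes; and not an Essential Placement (§3.3)? no; and the securities carry voting rights? yes. So the offer is not an Excluded Placement.
Under §3.10: a prospectus has been approved by the competent authority? no; or the securities are transferable? yes; or the issuer has not published audited accounts for the preceding year? no. So the offer is a Certified Solicitation.
Under §3.9: a prospectus has been approved by the competent authority? no; or the offer is made in connection with a takeover? no. So the offer is not a Protected Transaction.
Under §3.7: Excluded Placement (§3.8)? no; or Certified Solicitation (§3.10)? yes; or Protected Transaction (§3.9)? no. So the offer is a Standard Issuance.
Under §3.11: the securities carry voting rights? yes; and the issuer is a credit institution? no. So the offer is not a Scheduled Offer.
Under §3.6: the offer is addressed solely to qualified investors? no; and the offer is underwritten? yes. So the offer is not a Tier VI Issuance.
Under §3.4: Scheduled Offer (§3.11)? no; or Tier VI Issuance (§3.6)? no. So the offer is not a Restricted Solicitation.
Under §3.5: Standard Issuance (§3.7)? yes; and Restricted Solicitation (§3.4)? no. So the offer is not a Senior Offer.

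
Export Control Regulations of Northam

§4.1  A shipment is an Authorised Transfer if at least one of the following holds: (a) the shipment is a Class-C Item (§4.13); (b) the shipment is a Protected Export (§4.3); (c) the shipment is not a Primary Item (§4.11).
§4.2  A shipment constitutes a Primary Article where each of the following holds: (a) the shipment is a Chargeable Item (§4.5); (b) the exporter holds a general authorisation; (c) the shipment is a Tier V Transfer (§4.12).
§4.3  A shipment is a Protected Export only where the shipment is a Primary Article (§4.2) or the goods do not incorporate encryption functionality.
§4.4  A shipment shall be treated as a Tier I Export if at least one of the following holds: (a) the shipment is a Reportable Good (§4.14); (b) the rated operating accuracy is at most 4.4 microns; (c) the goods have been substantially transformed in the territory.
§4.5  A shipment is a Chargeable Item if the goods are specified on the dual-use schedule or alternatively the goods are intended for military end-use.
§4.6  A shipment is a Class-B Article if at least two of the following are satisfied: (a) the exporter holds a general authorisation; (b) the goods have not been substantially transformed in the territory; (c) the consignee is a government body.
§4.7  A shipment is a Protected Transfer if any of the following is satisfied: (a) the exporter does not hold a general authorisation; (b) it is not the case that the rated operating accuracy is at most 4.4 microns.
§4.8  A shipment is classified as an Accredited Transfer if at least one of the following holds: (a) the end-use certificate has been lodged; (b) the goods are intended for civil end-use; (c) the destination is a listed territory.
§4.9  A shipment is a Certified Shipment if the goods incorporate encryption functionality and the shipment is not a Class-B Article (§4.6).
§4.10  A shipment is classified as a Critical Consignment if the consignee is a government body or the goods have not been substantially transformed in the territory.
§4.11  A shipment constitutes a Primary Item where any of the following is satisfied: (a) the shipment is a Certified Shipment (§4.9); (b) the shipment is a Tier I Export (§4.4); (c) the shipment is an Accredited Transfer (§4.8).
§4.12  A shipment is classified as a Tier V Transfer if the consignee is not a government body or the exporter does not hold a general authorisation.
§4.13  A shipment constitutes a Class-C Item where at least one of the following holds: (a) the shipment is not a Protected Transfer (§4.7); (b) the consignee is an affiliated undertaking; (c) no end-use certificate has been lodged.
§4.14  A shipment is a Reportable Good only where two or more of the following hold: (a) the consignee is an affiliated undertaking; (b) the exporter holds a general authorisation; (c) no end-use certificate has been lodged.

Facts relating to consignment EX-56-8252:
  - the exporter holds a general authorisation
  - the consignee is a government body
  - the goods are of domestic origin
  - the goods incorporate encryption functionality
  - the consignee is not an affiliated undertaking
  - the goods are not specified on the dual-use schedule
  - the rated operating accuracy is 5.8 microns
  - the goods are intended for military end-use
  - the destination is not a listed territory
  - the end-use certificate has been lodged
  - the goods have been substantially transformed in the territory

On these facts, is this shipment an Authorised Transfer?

Under §4.7: the exporter does not hold a general authorisation? no; or rated operating accuracy: 5.8 microns ≤ 4.4 microns? no, so negated condition yes. So the shipment is a Protected Transfer.
Under §4.13: not a Protected Transfer (§4.7)? no; or the consignee is an affiliated undertaking? no; or no end-use certificate has been lodged? no. So the shipment is not a Class-C Item.
Under §4.5: the goods are specified on the dual-use schedule? no; or the goods are intended for military end-use? yes. So the shipment is a Chargeable Item.
Under §4.12: the consignee is not a government body? no; or the exporter does not hold a general authorisation? no. So the shipment is not a Tier V Transfer.
Under §4.2: Chargeable Item (§4.5)? yes; and the exporter holds a general authorisation? yes; and Tier V Transfer (§4.12)? no. So the shipment is not a Primary Article.
Under §4.3: Primary Article (§4.2)? no; or the goods do not incorporate encryption functionality? no. So the shipment is not a Protected Export.
Under §4.6: the exporter holds a general authorisation? yes; the goods have not been substantially transformed in the territory? no; the consignee is a government body? yes — 2 of 3 hold (need ≥2) → satisfied.
Under §4.9: the goods incorporate encryption functionality? yes; and not a Class-B Article (§4.6)? no. So the shipment is not a Certified Shipment.
Under §4.14: the consignee is an affiliated undertaking? no; the exporter holds a general authorisation? yes; no end-use certificate has been lodged? no — 1 of 3 hold (need ≥2) → not satisfied.
Under §4.4: Reportable Good (§4.14)? no; or rated operating accuracy: 5.8 microns ≤ 4.4 microns? no; or the goods have been substantially transformed in the territory? yes. So the shipment is a Tier I Export.
Under §4.8: the end-use certificate has been lodged? yes; or the goods are intended for civil end-use? no; or the destination is a listed territory? no. So the shipment is an Accredited Transfer.
Under §4.11: Certified Shipment (§4.9)? no; or Tier I Export (§4.4)? yes; or Accredited Transfer (§4.8)? yes. So the shipment is a Primary Item.
Under §4.1: Class-C Item (§4.13)? no; or Protected Export (§4.3)? no; or not a Primary Item (§4.11)? no. So the shipment is not an Authorised Transfer.

No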